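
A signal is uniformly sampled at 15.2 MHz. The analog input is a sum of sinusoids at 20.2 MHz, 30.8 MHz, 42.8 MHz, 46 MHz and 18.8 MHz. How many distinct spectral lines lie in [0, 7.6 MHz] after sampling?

4

fs/2 = 7.6 MHz.
20.2 MHz mod fs = 5 MHz.
5 MHz ≤ fs/2 = 7.6 MHz, appears at 5 MHz.
30.8 MHz mod fs = 0.4 MHz.
0.4 MHz ≤ fs/2 = 7.6 MHz, appears at 0.4 MHz.
42.8 MHz mod fs = 12.4 MHz.
12.4 MHz > fs/2 = 7.6 MHz, folds to fs − 12.4 MHz = 2.8 MHz.
46 MHz mod fs = 0.4 MHz.
0.4 MHz ≤ fs/2 = 7.6 MHz, appears at 0.4 MHz.
18.8 MHz mod fs = 3.6 MHz.
3.6 MHz ≤ fs/2 = 7.6 MHz, appears at 3.6 MHz.
Distinct values: {0.4 MHz, 2.8 MHz, 3.6 MHz, 5 MHz} → 4.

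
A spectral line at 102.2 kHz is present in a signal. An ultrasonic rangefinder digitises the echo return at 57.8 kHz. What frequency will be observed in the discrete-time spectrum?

13.4 kHz

102.2 kHz mod fs = 44.4 kHz.
44.4 kHz > fs/2 = 28.9 kHz, folds to fs − 44.4 kHz = 13.4 kHz.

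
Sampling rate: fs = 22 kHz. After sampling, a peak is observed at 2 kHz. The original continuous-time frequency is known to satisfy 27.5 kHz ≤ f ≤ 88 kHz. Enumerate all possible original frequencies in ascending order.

42 kHz, 46 kHz, 64 kHz, 68 kHz, 86 kHz

Frequencies that alias to 2 kHz are k·fs ± 2 kHz for integer k ≥ 0.
k=0: 2 kHz.
k=1: 20 kHz, 24 kHz.
k=2: 42 kHz, 46 kHz.
k=3: 64 kHz, 68 kHz.
k=4: 86 kHz, 90 kHz.
k=5: 108 kHz, 112 kHz.
Within [27.5 kHz, 88 kHz]: 42 kHz, 46 kHz, 64 kHz, 68 kHz, 86 kHz.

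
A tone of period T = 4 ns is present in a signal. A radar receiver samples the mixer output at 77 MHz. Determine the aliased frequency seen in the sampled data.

19 MHz

T = 4 ns → f = 1/T = 250 MHz.
250 MHz mod fs = 19 MHz.
19 MHz ≤ fs/2 = 38.5 MHz, appears at 19 MHz.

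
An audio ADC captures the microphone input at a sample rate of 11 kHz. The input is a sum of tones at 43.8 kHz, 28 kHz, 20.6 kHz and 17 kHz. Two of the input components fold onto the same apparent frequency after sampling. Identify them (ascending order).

fs/2 = 5.5 kHz.
43.8 kHz mod fs = 10.8 kHz.
10.8 kHz > fs/2 = 5.5 kHz, folds to fs − 10.8 kHz = 0.2 kHz.
28 kHz mod fs = 6 kHz.
6 kHz > fs/2 = 5.5 kHz, folds to fs − 6 kHz = 5 kHz.
20.6 kHz mod fs = 9.6 kHz.
9.6 kHz > fs/2 = 5.5 kHz, folds to fs − 9.6 kHz = 1.4 kHz.
17 kHz mod fs = 6 kHz.
6 kHz > fs/2 = 5.5 kHz, folds to fs − 6 kHz = 5 kHz.
17 kHz and 28 kHz both map to 5 kHz.

17 kHz, 28 kHz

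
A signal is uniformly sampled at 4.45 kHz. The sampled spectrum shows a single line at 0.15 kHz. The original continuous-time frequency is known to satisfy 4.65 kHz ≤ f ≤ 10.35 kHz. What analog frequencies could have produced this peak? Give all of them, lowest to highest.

8.75 kHz, 9.05 kHz

Frequencies that alias to 0.15 kHz are k·fs ± 0.15 kHz for integer k ≥ 0.
k=0: 0.15 kHz.
k=1: 4.3 kHz, 4.6 kHz.
k=2: 8.75 kHz, 9.05 kHz.
k=3: 13.2 kHz, 13.5 kHz.
Within [4.65 kHz, 10.35 kHz]: 8.75 kHz, 9.05 kHz.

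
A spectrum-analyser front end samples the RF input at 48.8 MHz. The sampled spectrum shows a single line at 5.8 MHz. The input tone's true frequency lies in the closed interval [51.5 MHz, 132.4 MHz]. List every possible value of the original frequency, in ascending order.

Frequencies that alias to 5.8 MHz are k·fs ± 5.8 MHz for integer k ≥ 0.
k=0: 5.8 MHz.
k=1: 43 MHz, 54.6 MHz.
k=2: 91.8 MHz, 103.4 MHz.
k=3: 140.6 MHz, 152.2 MHz.
Within [51.5 MHz, 132.4 MHz]: 54.6 MHz, 91.8 MHz, 103.4 MHz.

54.6 MHz, 91.8 MHz, 103.4 MHz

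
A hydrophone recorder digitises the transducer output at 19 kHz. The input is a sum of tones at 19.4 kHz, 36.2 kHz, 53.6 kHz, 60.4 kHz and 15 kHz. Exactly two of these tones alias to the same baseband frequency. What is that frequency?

3.4 kHz

fs/2 = 9.5 kHz.
19.4 kHz mod fs = 0.4 kHz.
0.4 kHz ≤ fs/2 = 9.5 kHz, appears at 0.4 kHz.
36.2 kHz mod fs = 17.2 kHz.
17.2 kHz > fs/2 = 9.5 kHz, folds to fs − 17.2 kHz = 1.8 kHz.
53.6 kHz mod fs = 15.6 kHz.
15.6 kHz > fs/2 = 9.5 kHz, folds to fs − 15.6 kHz = 3.4 kHz.
60.4 kHz mod fs = 3.4 kHz.
3.4 kHz ≤ fs/2 = 9.5 kHz, appears at 3.4 kHz.
15 kHz > fs/2 = 9.5 kHz, folds to fs − 15 kHz = 4 kHz.
53.6 kHz and 60.4 kHz both map to 3.4 kHz.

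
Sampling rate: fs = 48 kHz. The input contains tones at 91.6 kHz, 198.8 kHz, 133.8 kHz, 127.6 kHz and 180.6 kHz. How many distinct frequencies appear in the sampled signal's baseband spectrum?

fs/2 = 24 kHz.
91.6 kHz mod fs = 43.6 kHz.
43.6 kHz > fs/2 = 24 kHz, folds to fs − 43.6 kHz = 4.4 kHz.
198.8 kHz mod fs = 6.8 kHz.
6.8 kHz ≤ fs/2 = 24 kHz, appears at 6.8 kHz.
133.8 kHz mod fs = 37.8 kHz.
37.8 kHz > fs/2 = 24 kHz, folds to fs − 37.8 kHz = 10.2 kHz.
127.6 kHz mod fs = 31.6 kHz.
31.6 kHz > fs/2 = 24 kHz, folds to fs − 31.6 kHz = 16.4 kHz.
180.6 kHz mod fs = 36.6 kHz.
36.6 kHz > fs/2 = 24 kHz, folds to fs − 36.6 kHz = 11.4 kHz.
Distinct values: {4.4 kHz, 6.8 kHz, 10.2 kHz, 11.4 kHz, 16.4 kHz} → 5.

5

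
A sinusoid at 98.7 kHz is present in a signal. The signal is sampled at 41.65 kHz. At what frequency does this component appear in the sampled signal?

98.7 kHz mod fs = 15.4 kHz.
15.4 kHz ≤ fs/2 = 20.825 kHz, appears at 15.4 kHz.

15.4 kHz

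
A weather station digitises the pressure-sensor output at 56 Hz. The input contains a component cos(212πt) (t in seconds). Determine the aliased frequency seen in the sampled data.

6 Hz

ω = 212π rad/s → f = ω/(2π) = 106 Hz.
106 Hz mod fs = 50 Hz.
50 Hz > fs/2 = 28 Hz, folds to fs − 50 Hz = 6 Hz.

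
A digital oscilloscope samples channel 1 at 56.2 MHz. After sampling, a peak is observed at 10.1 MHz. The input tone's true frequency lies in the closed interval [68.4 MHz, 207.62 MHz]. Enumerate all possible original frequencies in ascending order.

Frequencies that alias to 10.1 MHz are k·fs ± 10.1 MHz for integer k ≥ 0.
k=0: 10.1 MHz.
k=1: 46.1 MHz, 66.3 MHz.
k=2: 102.3 MHz, 122.5 MHz.
k=3: 158.5 MHz, 178.7 MHz.
k=4: 214.7 MHz, 234.9 MHz.
Within [68.4 MHz, 207.62 MHz]: 102.3 MHz, 122.5 MHz, 158.5 MHz, 178.7 MHz.

102.3 MHz, 122.5 MHz, 158.5 MHz, 178.7 MHz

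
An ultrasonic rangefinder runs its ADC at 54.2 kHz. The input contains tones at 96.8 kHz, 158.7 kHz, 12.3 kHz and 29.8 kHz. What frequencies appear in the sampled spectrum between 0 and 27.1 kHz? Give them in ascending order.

fs/2 = 27.1 kHz.
96.8 kHz mod fs = 42.6 kHz.
42.6 kHz > fs/2 = 27.1 kHz, folds to fs − 42.6 kHz = 11.6 kHz.
158.7 kHz mod fs = 50.3 kHz.
50.3 kHz > fs/2 = 27.1 kHz, folds to fs − 50.3 kHz = 3.9 kHz.
12.3 kHz ≤ fs/2 = 27.1 kHz, passes unchanged.
29.8 kHz > fs/2 = 27.1 kHz, folds to fs − 29.8 kHz = 24.4 kHz.
Distinct values: {3.9 kHz, 11.6 kHz, 12.3 kHz, 24.4 kHz}.

3.9 kHz, 11.6 kHz, 12.3 kHz, 24.4 kHz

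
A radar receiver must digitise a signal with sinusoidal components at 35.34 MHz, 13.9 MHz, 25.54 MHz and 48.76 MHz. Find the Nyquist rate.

97.52 MHz

Highest-frequency component: 48.76 MHz.
Nyquist rate = 2 × 48.76 MHz = 97.52 MHz.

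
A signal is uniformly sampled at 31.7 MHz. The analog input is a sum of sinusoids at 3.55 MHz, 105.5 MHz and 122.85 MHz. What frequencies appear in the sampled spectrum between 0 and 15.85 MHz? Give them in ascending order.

3.55 MHz, 3.95 MHz, 10.4 MHz

fs/2 = 15.85 MHz.
3.55 MHz ≤ fs/2 = 15.85 MHz, passes unchanged.
105.5 MHz mod fs = 10.4 MHz.
10.4 MHz ≤ fs/2 = 15.85 MHz, appears at 10.4 MHz.
122.85 MHz mod fs = 27.75 MHz.
27.75 MHz > fs/2 = 15.85 MHz, folds to fs − 27.75 MHz = 3.95 MHz.
Distinct values: {3.55 MHz, 3.95 MHz, 10.4 MHz}.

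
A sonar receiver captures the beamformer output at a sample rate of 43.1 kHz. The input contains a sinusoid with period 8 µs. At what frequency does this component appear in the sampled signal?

4.3 kHz

T = 8 µs → f = 1/T = 125 kHz.
125 kHz mod fs = 38.8 kHz.
38.8 kHz > fs/2 = 21.55 kHz, folds to fs − 38.8 kHz = 4.3 kHz.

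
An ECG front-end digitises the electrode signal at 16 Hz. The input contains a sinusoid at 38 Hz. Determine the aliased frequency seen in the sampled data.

38 Hz mod fs = 6 Hz.
6 Hz ≤ fs/2 = 8 Hz, appears at 6 Hz.

6 Hz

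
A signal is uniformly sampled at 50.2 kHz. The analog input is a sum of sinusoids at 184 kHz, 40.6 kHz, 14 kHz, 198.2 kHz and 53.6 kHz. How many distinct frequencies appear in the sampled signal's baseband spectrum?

fs/2 = 25.1 kHz.
184 kHz mod fs = 33.4 kHz.
33.4 kHz > fs/2 = 25.1 kHz, folds to fs − 33.4 kHz = 16.8 kHz.
40.6 kHz > fs/2 = 25.1 kHz, folds to fs − 40.6 kHz = 9.6 kHz.
14 kHz ≤ fs/2 = 25.1 kHz, passes unchanged.
198.2 kHz mod fs = 47.6 kHz.
47.6 kHz > fs/2 = 25.1 kHz, folds to fs − 47.6 kHz = 2.6 kHz.
53.6 kHz mod fs = 3.4 kHz.
3.4 kHz ≤ fs/2 = 25.1 kHz, appears at 3.4 kHz.
Distinct values: {2.6 kHz, 3.4 kHz, 9.6 kHz, 14 kHz, 16.8 kHz} → 5.

5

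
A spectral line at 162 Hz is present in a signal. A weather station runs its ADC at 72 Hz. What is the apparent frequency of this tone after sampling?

162 Hz mod fs = 18 Hz.
18 Hz ≤ fs/2 = 36 Hz, appears at 18 Hz.

18 Hz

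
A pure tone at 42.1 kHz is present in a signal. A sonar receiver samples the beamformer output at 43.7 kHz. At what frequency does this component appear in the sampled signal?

1.6 kHz

42.1 kHz > fs/2 = 21.85 kHz, folds to fs − 42.1 kHz = 1.6 kHz.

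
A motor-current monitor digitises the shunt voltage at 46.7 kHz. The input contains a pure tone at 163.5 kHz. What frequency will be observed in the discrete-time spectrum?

163.5 kHz mod fs = 23.4 kHz.
23.4 kHz > fs/2 = 23.35 kHz, folds to fs − 23.4 kHz = 23.3 kHz.

23.3 kHz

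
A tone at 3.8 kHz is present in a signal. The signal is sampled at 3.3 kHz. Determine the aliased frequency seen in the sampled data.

0.5 kHz

3.8 kHz mod fs = 0.5 kHz.
0.5 kHz ≤ fs/2 = 1.65 kHz, appears at 0.5 kHz.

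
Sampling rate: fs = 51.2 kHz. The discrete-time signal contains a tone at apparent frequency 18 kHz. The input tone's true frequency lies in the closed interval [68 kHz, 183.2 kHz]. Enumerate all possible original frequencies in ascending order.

69.2 kHz, 84.4 kHz, 120.4 kHz, 135.6 kHz, 171.6 kHz

Frequencies that alias to 18 kHz are k·fs ± 18 kHz for integer k ≥ 0.
k=0: 18 kHz.
k=1: 33.2 kHz, 69.2 kHz.
k=2: 84.4 kHz, 120.4 kHz.
k=3: 135.6 kHz, 171.6 kHz.
k=4: 186.8 kHz, 222.8 kHz.
Within [68 kHz, 183.2 kHz]: 69.2 kHz, 84.4 kHz, 120.4 kHz, 135.6 kHz, 171.6 kHz.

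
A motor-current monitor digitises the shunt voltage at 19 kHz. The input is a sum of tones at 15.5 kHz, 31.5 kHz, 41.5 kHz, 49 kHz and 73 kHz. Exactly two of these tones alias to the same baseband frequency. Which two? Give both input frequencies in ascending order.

fs/2 = 9.5 kHz.
15.5 kHz > fs/2 = 9.5 kHz, folds to fs − 15.5 kHz = 3.5 kHz.
31.5 kHz mod fs = 12.5 kHz.
12.5 kHz > fs/2 = 9.5 kHz, folds to fs − 12.5 kHz = 6.5 kHz.
41.5 kHz mod fs = 3.5 kHz.
3.5 kHz ≤ fs/2 = 9.5 kHz, appears at 3.5 kHz.
49 kHz mod fs = 11 kHz.
11 kHz > fs/2 = 9.5 kHz, folds to fs − 11 kHz = 8 kHz.
73 kHz mod fs = 16 kHz.
16 kHz > fs/2 = 9.5 kHz, folds to fs − 16 kHz = 3 kHz.
15.5 kHz and 41.5 kHz both map to 3.5 kHz.

15.5 kHz, 41.5 kHz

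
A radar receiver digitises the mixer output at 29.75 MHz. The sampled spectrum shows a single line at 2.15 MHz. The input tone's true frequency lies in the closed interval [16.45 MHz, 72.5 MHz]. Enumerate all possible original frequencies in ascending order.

Frequencies that alias to 2.15 MHz are k·fs ± 2.15 MHz for integer k ≥ 0.
k=0: 2.15 MHz.
k=1: 27.6 MHz, 31.9 MHz.
k=2: 57.35 MHz, 61.65 MHz.
k=3: 87.1 MHz, 91.4 MHz.
Within [16.45 MHz, 72.5 MHz]: 27.6 MHz, 31.9 MHz, 57.35 MHz, 61.65 MHz.

27.6 MHz, 31.9 MHz, 57.35 MHz, 61.65 MHz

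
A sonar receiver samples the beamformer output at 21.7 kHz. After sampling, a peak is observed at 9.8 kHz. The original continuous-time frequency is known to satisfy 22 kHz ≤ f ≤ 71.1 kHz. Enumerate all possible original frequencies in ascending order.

Frequencies that alias to 9.8 kHz are k·fs ± 9.8 kHz for integer k ≥ 0.
k=0: 9.8 kHz.
k=1: 11.9 kHz, 31.5 kHz.
k=2: 33.6 kHz, 53.2 kHz.
k=3: 55.3 kHz, 74.9 kHz.
k=4: 77 kHz, 96.6 kHz.
Within [22 kHz, 71.1 kHz]: 31.5 kHz, 33.6 kHz, 53.2 kHz, 55.3 kHz.

31.5 kHz, 33.6 kHz, 53.2 kHz, 55.3 kHz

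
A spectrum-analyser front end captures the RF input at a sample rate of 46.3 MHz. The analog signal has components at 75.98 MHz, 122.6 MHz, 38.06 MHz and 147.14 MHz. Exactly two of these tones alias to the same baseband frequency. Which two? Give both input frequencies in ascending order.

fs/2 = 23.15 MHz.
75.98 MHz mod fs = 29.68 MHz.
29.68 MHz > fs/2 = 23.15 MHz, folds to fs − 29.68 MHz = 16.62 MHz.
122.6 MHz mod fs = 30 MHz.
30 MHz > fs/2 = 23.15 MHz, folds to fs − 30 MHz = 16.3 MHz.
38.06 MHz > fs/2 = 23.15 MHz, folds to fs − 38.06 MHz = 8.24 MHz.
147.14 MHz mod fs = 8.24 MHz.
8.24 MHz ≤ fs/2 = 23.15 MHz, appears at 8.24 MHz.
38.06 MHz and 147.14 MHz both map to 8.24 MHz.

38.06 MHz, 147.14 MHz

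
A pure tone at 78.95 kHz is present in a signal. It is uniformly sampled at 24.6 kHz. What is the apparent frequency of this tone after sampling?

78.95 kHz mod fs = 5.15 kHz.
5.15 kHz ≤ fs/2 = 12.3 kHz, appears at 5.15 kHz.

5.15 kHz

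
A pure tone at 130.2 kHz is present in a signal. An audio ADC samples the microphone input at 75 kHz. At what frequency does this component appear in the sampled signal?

130.2 kHz mod fs = 55.2 kHz.
55.2 kHz > fs/2 = 37.5 kHz, folds to fs − 55.2 kHz = 19.8 kHz.

19.8 kHz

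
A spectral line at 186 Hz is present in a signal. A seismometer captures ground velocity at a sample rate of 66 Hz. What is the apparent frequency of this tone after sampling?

186 Hz mod fs = 54 Hz.
54 Hz > fs/2 = 33 Hz, folds to fs − 54 Hz = 12 Hz.

12 Hz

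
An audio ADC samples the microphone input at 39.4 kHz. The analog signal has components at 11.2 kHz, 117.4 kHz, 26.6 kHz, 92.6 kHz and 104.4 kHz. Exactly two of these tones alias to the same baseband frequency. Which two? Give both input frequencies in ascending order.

fs/2 = 19.7 kHz.
11.2 kHz ≤ fs/2 = 19.7 kHz, passes unchanged.
117.4 kHz mod fs = 38.6 kHz.
38.6 kHz > fs/2 = 19.7 kHz, folds to fs − 38.6 kHz = 0.8 kHz.
26.6 kHz > fs/2 = 19.7 kHz, folds to fs − 26.6 kHz = 12.8 kHz.
92.6 kHz mod fs = 13.8 kHz.
13.8 kHz ≤ fs/2 = 19.7 kHz, appears at 13.8 kHz.
104.4 kHz mod fs = 25.6 kHz.
25.6 kHz > fs/2 = 19.7 kHz, folds to fs − 25.6 kHz = 13.8 kHz.
92.6 kHz and 104.4 kHz both map to 13.8 kHz.

92.6 kHz, 104.4 kHz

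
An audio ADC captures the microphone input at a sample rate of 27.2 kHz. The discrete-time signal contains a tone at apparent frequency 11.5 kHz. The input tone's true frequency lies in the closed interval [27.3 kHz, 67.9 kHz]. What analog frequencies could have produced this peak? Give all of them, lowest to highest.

38.7 kHz, 42.9 kHz, 65.9 kHz

Frequencies that alias to 11.5 kHz are k·fs ± 11.5 kHz for integer k ≥ 0.
k=0: 11.5 kHz.
k=1: 15.7 kHz, 38.7 kHz.
k=2: 42.9 kHz, 65.9 kHz.
k=3: 70.1 kHz, 93.1 kHz.
Within [27.3 kHz, 67.9 kHz]: 38.7 kHz, 42.9 kHz, 65.9 kHz.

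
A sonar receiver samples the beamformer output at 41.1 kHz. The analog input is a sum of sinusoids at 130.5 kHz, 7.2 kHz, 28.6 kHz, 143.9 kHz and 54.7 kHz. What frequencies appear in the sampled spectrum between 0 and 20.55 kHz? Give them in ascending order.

7.2 kHz, 12.5 kHz, 13.6 kHz, 20.5 kHz

fs/2 = 20.55 kHz.
130.5 kHz mod fs = 7.2 kHz.
7.2 kHz ≤ fs/2 = 20.55 kHz, appears at 7.2 kHz.
7.2 kHz ≤ fs/2 = 20.55 kHz, passes unchanged.
28.6 kHz > fs/2 = 20.55 kHz, folds to fs − 28.6 kHz = 12.5 kHz.
143.9 kHz mod fs = 20.6 kHz.
20.6 kHz > fs/2 = 20.55 kHz, folds to fs − 20.6 kHz = 20.5 kHz.
54.7 kHz mod fs = 13.6 kHz.
13.6 kHz ≤ fs/2 = 20.55 kHz, appears at 13.6 kHz.
Distinct values: {7.2 kHz, 12.5 kHz, 13.6 kHz, 20.5 kHz}.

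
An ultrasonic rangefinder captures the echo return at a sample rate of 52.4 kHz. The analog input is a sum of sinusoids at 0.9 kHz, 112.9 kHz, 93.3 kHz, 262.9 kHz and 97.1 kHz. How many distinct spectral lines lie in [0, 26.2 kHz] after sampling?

fs/2 = 26.2 kHz.
0.9 kHz ≤ fs/2 = 26.2 kHz, passes unchanged.
112.9 kHz mod fs = 8.1 kHz.
8.1 kHz ≤ fs/2 = 26.2 kHz, appears at 8.1 kHz.
93.3 kHz mod fs = 40.9 kHz.
40.9 kHz > fs/2 = 26.2 kHz, folds to fs − 40.9 kHz = 11.5 kHz.
262.9 kHz mod fs = 0.9 kHz.
0.9 kHz ≤ fs/2 = 26.2 kHz, appears at 0.9 kHz.
97.1 kHz mod fs = 44.7 kHz.
44.7 kHz > fs/2 = 26.2 kHz, folds to fs − 44.7 kHz = 7.7 kHz.
Distinct values: {0.9 kHz, 7.7 kHz, 8.1 kHz, 11.5 kHz} → 4.

4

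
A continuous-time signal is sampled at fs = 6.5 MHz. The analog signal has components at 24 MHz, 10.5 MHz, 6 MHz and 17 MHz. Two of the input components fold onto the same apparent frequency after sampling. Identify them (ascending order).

10.5 MHz, 17 MHz

fs/2 = 3.25 MHz.
24 MHz mod fs = 4.5 MHz.
4.5 MHz > fs/2 = 3.25 MHz, folds to fs − 4.5 MHz = 2 MHz.
10.5 MHz mod fs = 4 MHz.
4 MHz > fs/2 = 3.25 MHz, folds to fs − 4 MHz = 2.5 MHz.
6 MHz > fs/2 = 3.25 MHz, folds to fs − 6 MHz = 0.5 MHz.
17 MHz mod fs = 4 MHz.
4 MHz > fs/2 = 3.25 MHz, folds to fs − 4 MHz = 2.5 MHz.
10.5 MHz and 17 MHz both map to 2.5 MHz.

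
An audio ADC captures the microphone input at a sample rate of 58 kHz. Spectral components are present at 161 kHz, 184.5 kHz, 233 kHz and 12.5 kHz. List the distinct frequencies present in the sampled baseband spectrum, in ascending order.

fs/2 = 29 kHz.
161 kHz mod fs = 45 kHz.
45 kHz > fs/2 = 29 kHz, folds to fs − 45 kHz = 13 kHz.
184.5 kHz mod fs = 10.5 kHz.
10.5 kHz ≤ fs/2 = 29 kHz, appears at 10.5 kHz.
233 kHz mod fs = 1 kHz.
1 kHz ≤ fs/2 = 29 kHz, appears at 1 kHz.
12.5 kHz ≤ fs/2 = 29 kHz, passes unchanged.
Distinct values: {1 kHz, 10.5 kHz, 12.5 kHz, 13 kHz}.

1 kHz, 10.5 kHz, 12.5 kHz, 13 kHz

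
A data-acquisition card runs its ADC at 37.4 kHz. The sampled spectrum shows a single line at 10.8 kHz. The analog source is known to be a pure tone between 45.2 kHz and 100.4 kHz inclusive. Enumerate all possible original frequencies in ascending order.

Frequencies that alias to 10.8 kHz are k·fs ± 10.8 kHz for integer k ≥ 0.
k=0: 10.8 kHz.
k=1: 26.6 kHz, 48.2 kHz.
k=2: 64 kHz, 85.6 kHz.
k=3: 101.4 kHz, 123 kHz.
Within [45.2 kHz, 100.4 kHz]: 48.2 kHz, 64 kHz, 85.6 kHz.

48.2 kHz, 64 kHz, 85.6 kHz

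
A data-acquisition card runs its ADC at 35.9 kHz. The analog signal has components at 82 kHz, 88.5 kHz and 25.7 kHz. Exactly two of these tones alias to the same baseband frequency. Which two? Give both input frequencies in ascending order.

25.7 kHz, 82 kHz

fs/2 = 17.95 kHz.
82 kHz mod fs = 10.2 kHz.
10.2 kHz ≤ fs/2 = 17.95 kHz, appears at 10.2 kHz.
88.5 kHz mod fs = 16.7 kHz.
16.7 kHz ≤ fs/2 = 17.95 kHz, appears at 16.7 kHz.
25.7 kHz > fs/2 = 17.95 kHz, folds to fs − 25.7 kHz = 10.2 kHz.
25.7 kHz and 82 kHz both map to 10.2 kHz.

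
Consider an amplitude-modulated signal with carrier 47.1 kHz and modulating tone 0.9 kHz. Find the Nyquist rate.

96 kHz

AM sidebands sit at fc ± fm = 46.2 kHz and 48 kHz.
Highest-frequency component: 48 kHz.
Nyquist rate = 2 × 48 kHz = 96 kHz.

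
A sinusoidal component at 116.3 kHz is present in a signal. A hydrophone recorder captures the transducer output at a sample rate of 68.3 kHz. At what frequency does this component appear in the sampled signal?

116.3 kHz mod fs = 48 kHz.
48 kHz > fs/2 = 34.15 kHz, folds to fs − 48 kHz = 20.3 kHz.

20.3 kHz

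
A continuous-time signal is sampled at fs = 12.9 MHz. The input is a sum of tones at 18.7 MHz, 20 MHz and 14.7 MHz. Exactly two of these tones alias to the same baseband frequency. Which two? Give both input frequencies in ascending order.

18.7 MHz, 20 MHz

fs/2 = 6.45 MHz.
18.7 MHz mod fs = 5.8 MHz.
5.8 MHz ≤ fs/2 = 6.45 MHz, appears at 5.8 MHz.
20 MHz mod fs = 7.1 MHz.
7.1 MHz > fs/2 = 6.45 MHz, folds to fs − 7.1 MHz = 5.8 MHz.
14.7 MHz mod fs = 1.8 MHz.
1.8 MHz ≤ fs/2 = 6.45 MHz, appears at 1.8 MHz.
18.7 MHz and 20 MHz both map to 5.8 MHz.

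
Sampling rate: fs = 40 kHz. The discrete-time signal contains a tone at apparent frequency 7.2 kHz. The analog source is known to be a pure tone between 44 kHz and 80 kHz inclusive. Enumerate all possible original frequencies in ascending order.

Frequencies that alias to 7.2 kHz are k·fs ± 7.2 kHz for integer k ≥ 0.
k=0: 7.2 kHz.
k=1: 32.8 kHz, 47.2 kHz.
k=2: 72.8 kHz, 87.2 kHz.
k=3: 112.8 kHz, 127.2 kHz.
Within [44 kHz, 80 kHz]: 47.2 kHz, 72.8 kHz.

47.2 kHz, 72.8 kHz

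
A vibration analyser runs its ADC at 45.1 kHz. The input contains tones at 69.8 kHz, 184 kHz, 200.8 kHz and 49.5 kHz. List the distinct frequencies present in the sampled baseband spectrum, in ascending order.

3.6 kHz, 4.4 kHz, 20.4 kHz

fs/2 = 22.55 kHz.
69.8 kHz mod fs = 24.7 kHz.
24.7 kHz > fs/2 = 22.55 kHz, folds to fs − 24.7 kHz = 20.4 kHz.
184 kHz mod fs = 3.6 kHz.
3.6 kHz ≤ fs/2 = 22.55 kHz, appears at 3.6 kHz.
200.8 kHz mod fs = 20.4 kHz.
20.4 kHz ≤ fs/2 = 22.55 kHz, appears at 20.4 kHz.
49.5 kHz mod fs = 4.4 kHz.
4.4 kHz ≤ fs/2 = 22.55 kHz, appears at 4.4 kHz.
Distinct values: {3.6 kHz, 4.4 kHz, 20.4 kHz}.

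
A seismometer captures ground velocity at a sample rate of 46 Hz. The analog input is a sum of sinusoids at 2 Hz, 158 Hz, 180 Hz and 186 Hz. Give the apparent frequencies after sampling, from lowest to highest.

fs/2 = 23 Hz.
2 Hz ≤ fs/2 = 23 Hz, passes unchanged.
158 Hz mod fs = 20 Hz.
20 Hz ≤ fs/2 = 23 Hz, appears at 20 Hz.
180 Hz mod fs = 42 Hz.
42 Hz > fs/2 = 23 Hz, folds to fs − 42 Hz = 4 Hz.
186 Hz mod fs = 2 Hz.
2 Hz ≤ fs/2 = 23 Hz, appears at 2 Hz.
Distinct values: {2 Hz, 4 Hz, 20 Hz}.

2 Hz, 4 Hz, 20 Hz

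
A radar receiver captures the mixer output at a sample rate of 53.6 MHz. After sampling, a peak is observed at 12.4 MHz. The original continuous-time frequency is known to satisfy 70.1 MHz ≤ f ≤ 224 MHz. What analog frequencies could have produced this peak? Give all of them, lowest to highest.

94.8 MHz, 119.6 MHz, 148.4 MHz, 173.2 MHz, 202 MHz

Frequencies that alias to 12.4 MHz are k·fs ± 12.4 MHz for integer k ≥ 0.
k=0: 12.4 MHz.
k=1: 41.2 MHz, 66 MHz.
k=2: 94.8 MHz, 119.6 MHz.
k=3: 148.4 MHz, 173.2 MHz.
k=4: 202 MHz, 226.8 MHz.
k=5: 255.6 MHz, 280.4 MHz.
Within [70.1 MHz, 224 MHz]: 94.8 MHz, 119.6 MHz, 148.4 MHz, 173.2 MHz, 202 MHz.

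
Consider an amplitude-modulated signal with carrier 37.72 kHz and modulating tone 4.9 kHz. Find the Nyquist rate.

85.24 kHz

AM sidebands sit at fc ± fm = 32.82 kHz and 42.62 kHz.
Highest-frequency component: 42.62 kHz.
Nyquist rate = 2 × 42.62 kHz = 85.24 kHz.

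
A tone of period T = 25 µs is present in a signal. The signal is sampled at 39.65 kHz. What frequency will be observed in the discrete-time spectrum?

T = 25 µs → f = 1/T = 40 kHz.
40 kHz mod fs = 0.35 kHz.
0.35 kHz ≤ fs/2 = 19.825 kHz, appears at 0.35 kHz.

0.35 kHz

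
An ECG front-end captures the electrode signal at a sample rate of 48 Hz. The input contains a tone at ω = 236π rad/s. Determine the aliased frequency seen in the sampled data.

ω = 236π rad/s → f = ω/(2π) = 118 Hz.
118 Hz mod fs = 22 Hz.
22 Hz ≤ fs/2 = 24 Hz, appears at 22 Hz.

22 Hz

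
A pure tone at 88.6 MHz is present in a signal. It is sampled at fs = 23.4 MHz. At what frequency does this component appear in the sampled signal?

5 MHz

88.6 MHz mod fs = 18.4 MHz.
18.4 MHz > fs/2 = 11.7 MHz, folds to fs − 18.4 MHz = 5 MHz.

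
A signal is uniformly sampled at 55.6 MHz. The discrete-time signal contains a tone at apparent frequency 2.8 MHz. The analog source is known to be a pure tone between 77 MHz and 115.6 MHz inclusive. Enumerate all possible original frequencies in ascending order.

108.4 MHz, 114 MHz

Frequencies that alias to 2.8 MHz are k·fs ± 2.8 MHz for integer k ≥ 0.
k=0: 2.8 MHz.
k=1: 52.8 MHz, 58.4 MHz.
k=2: 108.4 MHz, 114 MHz.
k=3: 164 MHz, 169.6 MHz.
Within [77 MHz, 115.6 MHz]: 108.4 MHz, 114 MHz.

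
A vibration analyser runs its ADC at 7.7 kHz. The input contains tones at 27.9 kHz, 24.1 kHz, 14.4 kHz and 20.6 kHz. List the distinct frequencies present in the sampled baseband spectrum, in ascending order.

fs/2 = 3.85 kHz.
27.9 kHz mod fs = 4.8 kHz.
4.8 kHz > fs/2 = 3.85 kHz, folds to fs − 4.8 kHz = 2.9 kHz.
24.1 kHz mod fs = 1 kHz.
1 kHz ≤ fs/2 = 3.85 kHz, appears at 1 kHz.
14.4 kHz mod fs = 6.7 kHz.
6.7 kHz > fs/2 = 3.85 kHz, folds to fs − 6.7 kHz = 1 kHz.
20.6 kHz mod fs = 5.2 kHz.
5.2 kHz > fs/2 = 3.85 kHz, folds to fs − 5.2 kHz = 2.5 kHz.
Distinct values: {1 kHz, 2.5 kHz, 2.9 kHz}.

1 kHz, 2.5 kHz, 2.9 kHz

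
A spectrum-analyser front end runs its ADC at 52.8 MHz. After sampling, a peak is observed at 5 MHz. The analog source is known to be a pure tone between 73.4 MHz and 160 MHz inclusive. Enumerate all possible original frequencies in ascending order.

Frequencies that alias to 5 MHz are k·fs ± 5 MHz for integer k ≥ 0.
k=0: 5 MHz.
k=1: 47.8 MHz, 57.8 MHz.
k=2: 100.6 MHz, 110.6 MHz.
k=3: 153.4 MHz, 163.4 MHz.
k=4: 206.2 MHz, 216.2 MHz.
Within [73.4 MHz, 160 MHz]: 100.6 MHz, 110.6 MHz, 153.4 MHz.

100.6 MHz, 110.6 MHz, 153.4 MHz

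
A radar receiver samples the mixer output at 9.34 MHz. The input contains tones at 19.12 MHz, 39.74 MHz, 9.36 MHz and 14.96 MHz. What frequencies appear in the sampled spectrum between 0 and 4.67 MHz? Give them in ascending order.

fs/2 = 4.67 MHz.
19.12 MHz mod fs = 0.44 MHz.
0.44 MHz ≤ fs/2 = 4.67 MHz, appears at 0.44 MHz.
39.74 MHz mod fs = 2.38 MHz.
2.38 MHz ≤ fs/2 = 4.67 MHz, appears at 2.38 MHz.
9.36 MHz mod fs = 0.02 MHz.
0.02 MHz ≤ fs/2 = 4.67 MHz, appears at 0.02 MHz.
14.96 MHz mod fs = 5.62 MHz.
5.62 MHz > fs/2 = 4.67 MHz, folds to fs − 5.62 MHz = 3.72 MHz.
Distinct values: {0.02 MHz, 0.44 MHz, 2.38 MHz, 3.72 MHz}.

0.02 MHz, 0.44 MHz, 2.38 MHz, 3.72 MHz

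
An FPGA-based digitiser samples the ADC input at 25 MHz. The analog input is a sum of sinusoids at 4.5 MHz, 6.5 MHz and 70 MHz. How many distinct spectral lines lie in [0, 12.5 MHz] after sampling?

3

fs/2 = 12.5 MHz.
4.5 MHz ≤ fs/2 = 12.5 MHz, passes unchanged.
6.5 MHz ≤ fs/2 = 12.5 MHz, passes unchanged.
70 MHz mod fs = 20 MHz.
20 MHz > fs/2 = 12.5 MHz, folds to fs − 20 MHz = 5 MHz.
Distinct values: {4.5 MHz, 5 MHz, 6.5 MHz} → 3.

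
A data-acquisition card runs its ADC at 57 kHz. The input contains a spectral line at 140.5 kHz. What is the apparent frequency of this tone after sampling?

26.5 kHz

140.5 kHz mod fs = 26.5 kHz.
26.5 kHz ≤ fs/2 = 28.5 kHz, appears at 26.5 kHz.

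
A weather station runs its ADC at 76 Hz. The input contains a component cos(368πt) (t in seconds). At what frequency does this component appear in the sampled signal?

ω = 368π rad/s → f = ω/(2π) = 184 Hz.
184 Hz mod fs = 32 Hz.
32 Hz ≤ fs/2 = 38 Hz, appears at 32 Hz.

32 Hz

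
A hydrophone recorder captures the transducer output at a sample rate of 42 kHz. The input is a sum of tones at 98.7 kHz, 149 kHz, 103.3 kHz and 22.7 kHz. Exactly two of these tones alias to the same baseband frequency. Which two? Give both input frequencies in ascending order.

fs/2 = 21 kHz.
98.7 kHz mod fs = 14.7 kHz.
14.7 kHz ≤ fs/2 = 21 kHz, appears at 14.7 kHz.
149 kHz mod fs = 23 kHz.
23 kHz > fs/2 = 21 kHz, folds to fs − 23 kHz = 19 kHz.
103.3 kHz mod fs = 19.3 kHz.
19.3 kHz ≤ fs/2 = 21 kHz, appears at 19.3 kHz.
22.7 kHz > fs/2 = 21 kHz, folds to fs − 22.7 kHz = 19.3 kHz.
22.7 kHz and 103.3 kHz both map to 19.3 kHz.

22.7 kHz, 103.3 kHz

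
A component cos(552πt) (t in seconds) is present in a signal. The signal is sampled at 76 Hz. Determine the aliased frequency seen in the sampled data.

ω = 552π rad/s → f = ω/(2π) = 276 Hz.
276 Hz mod fs = 48 Hz.
48 Hz > fs/2 = 38 Hz, folds to fs − 48 Hz = 28 Hz.

28 Hz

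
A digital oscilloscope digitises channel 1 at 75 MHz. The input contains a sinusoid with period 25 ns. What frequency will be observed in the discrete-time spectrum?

T = 25 ns → f = 1/T = 40 MHz.
40 MHz > fs/2 = 37.5 MHz, folds to fs − 40 MHz = 35 MHz.

35 MHz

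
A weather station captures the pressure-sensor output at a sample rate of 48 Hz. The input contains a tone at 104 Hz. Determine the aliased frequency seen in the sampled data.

8 Hz

104 Hz mod fs = 8 Hz.
8 Hz ≤ fs/2 = 24 Hz, appears at 8 Hz.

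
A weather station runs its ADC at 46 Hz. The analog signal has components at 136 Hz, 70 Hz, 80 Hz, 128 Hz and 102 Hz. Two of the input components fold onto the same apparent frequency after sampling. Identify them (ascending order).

102 Hz, 128 Hz

fs/2 = 23 Hz.
136 Hz mod fs = 44 Hz.
44 Hz > fs/2 = 23 Hz, folds to fs − 44 Hz = 2 Hz.
70 Hz mod fs = 24 Hz.
24 Hz > fs/2 = 23 Hz, folds to fs − 24 Hz = 22 Hz.
80 Hz mod fs = 34 Hz.
34 Hz > fs/2 = 23 Hz, folds to fs − 34 Hz = 12 Hz.
128 Hz mod fs = 36 Hz.
36 Hz > fs/2 = 23 Hz, folds to fs − 36 Hz = 10 Hz.
102 Hz mod fs = 10 Hz.
10 Hz ≤ fs/2 = 23 Hz, appears at 10 Hz.
102 Hz and 128 Hz both map to 10 Hz.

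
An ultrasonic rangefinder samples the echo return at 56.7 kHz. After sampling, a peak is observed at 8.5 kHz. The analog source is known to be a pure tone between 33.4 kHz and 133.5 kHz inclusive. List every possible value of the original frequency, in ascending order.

48.2 kHz, 65.2 kHz, 104.9 kHz, 121.9 kHz

Frequencies that alias to 8.5 kHz are k·fs ± 8.5 kHz for integer k ≥ 0.
k=0: 8.5 kHz.
k=1: 48.2 kHz, 65.2 kHz.
k=2: 104.9 kHz, 121.9 kHz.
k=3: 161.6 kHz, 178.6 kHz.
Within [33.4 kHz, 133.5 kHz]: 48.2 kHz, 65.2 kHz, 104.9 kHz, 121.9 kHz.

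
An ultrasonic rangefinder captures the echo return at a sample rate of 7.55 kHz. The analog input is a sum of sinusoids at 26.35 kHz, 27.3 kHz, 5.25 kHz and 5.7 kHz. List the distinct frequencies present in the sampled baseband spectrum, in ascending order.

fs/2 = 3.775 kHz.
26.35 kHz mod fs = 3.7 kHz.
3.7 kHz ≤ fs/2 = 3.775 kHz, appears at 3.7 kHz.
27.3 kHz mod fs = 4.65 kHz.
4.65 kHz > fs/2 = 3.775 kHz, folds to fs − 4.65 kHz = 2.9 kHz.
5.25 kHz > fs/2 = 3.775 kHz, folds to fs − 5.25 kHz = 2.3 kHz.
5.7 kHz > fs/2 = 3.775 kHz, folds to fs − 5.7 kHz = 1.85 kHz.
Distinct values: {1.85 kHz, 2.3 kHz, 2.9 kHz, 3.7 kHz}.

1.85 kHz, 2.3 kHz, 2.9 kHz, 3.7 kHz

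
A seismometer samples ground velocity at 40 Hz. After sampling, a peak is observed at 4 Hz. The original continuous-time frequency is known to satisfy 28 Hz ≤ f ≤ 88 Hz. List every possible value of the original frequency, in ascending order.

Frequencies that alias to 4 Hz are k·fs ± 4 Hz for integer k ≥ 0.
k=0: 4 Hz.
k=1: 36 Hz, 44 Hz.
k=2: 76 Hz, 84 Hz.
k=3: 116 Hz, 124 Hz.
Within [28 Hz, 88 Hz]: 36 Hz, 44 Hz, 76 Hz, 84 Hz.

36 Hz, 44 Hz, 76 Hz, 84 Hz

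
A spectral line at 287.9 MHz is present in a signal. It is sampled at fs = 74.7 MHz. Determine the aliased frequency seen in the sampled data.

287.9 MHz mod fs = 63.8 MHz.
63.8 MHz > fs/2 = 37.35 MHz, folds to fs − 63.8 MHz = 10.9 MHz.

10.9 MHz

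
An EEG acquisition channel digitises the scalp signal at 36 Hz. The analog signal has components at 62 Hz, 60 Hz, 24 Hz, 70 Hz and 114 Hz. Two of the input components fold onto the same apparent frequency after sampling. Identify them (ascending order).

fs/2 = 18 Hz.
62 Hz mod fs = 26 Hz.
26 Hz > fs/2 = 18 Hz, folds to fs − 26 Hz = 10 Hz.
60 Hz mod fs = 24 Hz.
24 Hz > fs/2 = 18 Hz, folds to fs − 24 Hz = 12 Hz.
24 Hz > fs/2 = 18 Hz, folds to fs − 24 Hz = 12 Hz.
70 Hz mod fs = 34 Hz.
34 Hz > fs/2 = 18 Hz, folds to fs − 34 Hz = 2 Hz.
114 Hz mod fs = 6 Hz.
6 Hz ≤ fs/2 = 18 Hz, appears at 6 Hz.
24 Hz and 60 Hz both map to 12 Hz.

24 Hz, 60 Hz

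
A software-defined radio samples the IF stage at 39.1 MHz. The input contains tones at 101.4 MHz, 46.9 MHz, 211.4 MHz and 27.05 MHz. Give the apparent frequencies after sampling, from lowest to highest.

fs/2 = 19.55 MHz.
101.4 MHz mod fs = 23.2 MHz.
23.2 MHz > fs/2 = 19.55 MHz, folds to fs − 23.2 MHz = 15.9 MHz.
46.9 MHz mod fs = 7.8 MHz.
7.8 MHz ≤ fs/2 = 19.55 MHz, appears at 7.8 MHz.
211.4 MHz mod fs = 15.9 MHz.
15.9 MHz ≤ fs/2 = 19.55 MHz, appears at 15.9 MHz.
27.05 MHz > fs/2 = 19.55 MHz, folds to fs − 27.05 MHz = 12.05 MHz.
Distinct values: {7.8 MHz, 12.05 MHz, 15.9 MHz}.

7.8 MHz, 12.05 MHz, 15.9 MHz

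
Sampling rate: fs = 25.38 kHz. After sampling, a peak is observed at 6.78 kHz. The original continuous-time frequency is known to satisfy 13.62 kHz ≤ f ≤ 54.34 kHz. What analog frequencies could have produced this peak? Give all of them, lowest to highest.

18.6 kHz, 32.16 kHz, 43.98 kHz

Frequencies that alias to 6.78 kHz are k·fs ± 6.78 kHz for integer k ≥ 0.
k=0: 6.78 kHz.
k=1: 18.6 kHz, 32.16 kHz.
k=2: 43.98 kHz, 57.54 kHz.
k=3: 69.36 kHz, 82.92 kHz.
Within [13.62 kHz, 54.34 kHz]: 18.6 kHz, 32.16 kHz, 43.98 kHz.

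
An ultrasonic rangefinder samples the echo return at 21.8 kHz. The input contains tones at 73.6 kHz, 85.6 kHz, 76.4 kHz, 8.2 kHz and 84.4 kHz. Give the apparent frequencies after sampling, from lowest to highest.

1.6 kHz, 2.8 kHz, 8.2 kHz, 10.8 kHz

fs/2 = 10.9 kHz.
73.6 kHz mod fs = 8.2 kHz.
8.2 kHz ≤ fs/2 = 10.9 kHz, appears at 8.2 kHz.
85.6 kHz mod fs = 20.2 kHz.
20.2 kHz > fs/2 = 10.9 kHz, folds to fs − 20.2 kHz = 1.6 kHz.
76.4 kHz mod fs = 11 kHz.
11 kHz > fs/2 = 10.9 kHz, folds to fs − 11 kHz = 10.8 kHz.
8.2 kHz ≤ fs/2 = 10.9 kHz, passes unchanged.
84.4 kHz mod fs = 19 kHz.
19 kHz > fs/2 = 10.9 kHz, folds to fs − 19 kHz = 2.8 kHz.
Distinct values: {1.6 kHz, 2.8 kHz, 8.2 kHz, 10.8 kHz}.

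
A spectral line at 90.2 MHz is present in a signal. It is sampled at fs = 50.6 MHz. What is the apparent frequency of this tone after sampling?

90.2 MHz mod fs = 39.6 MHz.
39.6 MHz > fs/2 = 25.3 MHz, folds to fs − 39.6 MHz = 11 MHz.

11 MHz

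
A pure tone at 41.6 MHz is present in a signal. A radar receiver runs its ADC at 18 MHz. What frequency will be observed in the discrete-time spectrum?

5.6 MHz

41.6 MHz mod fs = 5.6 MHz.
5.6 MHz ≤ fs/2 = 9 MHz, appears at 5.6 MHz.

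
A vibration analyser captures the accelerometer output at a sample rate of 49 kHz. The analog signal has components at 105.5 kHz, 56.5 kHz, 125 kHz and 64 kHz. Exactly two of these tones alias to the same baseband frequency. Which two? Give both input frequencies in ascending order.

56.5 kHz, 105.5 kHz

fs/2 = 24.5 kHz.
105.5 kHz mod fs = 7.5 kHz.
7.5 kHz ≤ fs/2 = 24.5 kHz, appears at 7.5 kHz.
56.5 kHz mod fs = 7.5 kHz.
7.5 kHz ≤ fs/2 = 24.5 kHz, appears at 7.5 kHz.
125 kHz mod fs = 27 kHz.
27 kHz > fs/2 = 24.5 kHz, folds to fs − 27 kHz = 22 kHz.
64 kHz mod fs = 15 kHz.
15 kHz ≤ fs/2 = 24.5 kHz, appears at 15 kHz.
56.5 kHz and 105.5 kHz both map to 7.5 kHz.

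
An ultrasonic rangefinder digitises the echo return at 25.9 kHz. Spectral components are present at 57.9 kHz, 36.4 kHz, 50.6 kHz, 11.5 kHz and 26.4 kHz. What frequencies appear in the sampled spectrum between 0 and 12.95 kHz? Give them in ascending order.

0.5 kHz, 1.2 kHz, 6.1 kHz, 10.5 kHz, 11.5 kHz

fs/2 = 12.95 kHz.
57.9 kHz mod fs = 6.1 kHz.
6.1 kHz ≤ fs/2 = 12.95 kHz, appears at 6.1 kHz.
36.4 kHz mod fs = 10.5 kHz.
10.5 kHz ≤ fs/2 = 12.95 kHz, appears at 10.5 kHz.
50.6 kHz mod fs = 24.7 kHz.
24.7 kHz > fs/2 = 12.95 kHz, folds to fs − 24.7 kHz = 1.2 kHz.
11.5 kHz ≤ fs/2 = 12.95 kHz, passes unchanged.
26.4 kHz mod fs = 0.5 kHz.
0.5 kHz ≤ fs/2 = 12.95 kHz, appears at 0.5 kHz.
Distinct values: {0.5 kHz, 1.2 kHz, 6.1 kHz, 10.5 kHz, 11.5 kHz}.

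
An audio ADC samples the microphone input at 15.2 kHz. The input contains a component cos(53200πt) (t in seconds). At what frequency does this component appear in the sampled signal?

3.8 kHz

ω = 53200π rad/s → f = ω/(2π) = 26600 Hz = 26.6 kHz.
26.6 kHz mod fs = 11.4 kHz.
11.4 kHz > fs/2 = 7.6 kHz, folds to fs − 11.4 kHz = 3.8 kHz.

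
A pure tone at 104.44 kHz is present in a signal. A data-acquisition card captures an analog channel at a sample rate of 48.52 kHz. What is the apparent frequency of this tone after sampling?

7.4 kHz

104.44 kHz mod fs = 7.4 kHz.
7.4 kHz ≤ fs/2 = 24.26 kHz, appears at 7.4 kHz.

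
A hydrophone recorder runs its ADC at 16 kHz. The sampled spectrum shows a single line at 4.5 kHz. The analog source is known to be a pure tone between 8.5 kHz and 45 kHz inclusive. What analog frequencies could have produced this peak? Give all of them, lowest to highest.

11.5 kHz, 20.5 kHz, 27.5 kHz, 36.5 kHz, 43.5 kHz

Frequencies that alias to 4.5 kHz are k·fs ± 4.5 kHz for integer k ≥ 0.
k=0: 4.5 kHz.
k=1: 11.5 kHz, 20.5 kHz.
k=2: 27.5 kHz, 36.5 kHz.
k=3: 43.5 kHz, 52.5 kHz.
k=4: 59.5 kHz, 68.5 kHz.
Within [8.5 kHz, 45 kHz]: 11.5 kHz, 20.5 kHz, 27.5 kHz, 36.5 kHz, 43.5 kHz.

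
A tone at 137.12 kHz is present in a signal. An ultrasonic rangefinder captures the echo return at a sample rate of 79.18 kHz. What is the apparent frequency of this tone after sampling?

137.12 kHz mod fs = 57.94 kHz.
57.94 kHz > fs/2 = 39.59 kHz, folds to fs − 57.94 kHz = 21.24 kHz.

21.24 kHz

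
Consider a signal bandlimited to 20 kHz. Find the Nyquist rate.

Nyquist rate = 2 × 20 kHz = 40 kHz.

40 kHz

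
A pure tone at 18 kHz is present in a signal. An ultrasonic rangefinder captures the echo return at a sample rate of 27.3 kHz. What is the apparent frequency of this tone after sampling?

18 kHz > fs/2 = 13.65 kHz, folds to fs − 18 kHz = 9.3 kHz.

9.3 kHz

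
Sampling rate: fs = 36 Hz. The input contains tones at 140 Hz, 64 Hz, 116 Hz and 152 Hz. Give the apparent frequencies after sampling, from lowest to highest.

4 Hz, 8 Hz

fs/2 = 18 Hz.
140 Hz mod fs = 32 Hz.
32 Hz > fs/2 = 18 Hz, folds to fs − 32 Hz = 4 Hz.
64 Hz mod fs = 28 Hz.
28 Hz > fs/2 = 18 Hz, folds to fs − 28 Hz = 8 Hz.
116 Hz mod fs = 8 Hz.
8 Hz ≤ fs/2 = 18 Hz, appears at 8 Hz.
152 Hz mod fs = 8 Hz.
8 Hz ≤ fs/2 = 18 Hz, appears at 8 Hz.
Distinct values: {4 Hz, 8 Hz}.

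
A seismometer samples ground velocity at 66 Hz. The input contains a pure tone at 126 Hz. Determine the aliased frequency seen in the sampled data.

126 Hz mod fs = 60 Hz.
60 Hz > fs/2 = 33 Hz, folds to fs − 60 Hz = 6 Hz.

6 Hz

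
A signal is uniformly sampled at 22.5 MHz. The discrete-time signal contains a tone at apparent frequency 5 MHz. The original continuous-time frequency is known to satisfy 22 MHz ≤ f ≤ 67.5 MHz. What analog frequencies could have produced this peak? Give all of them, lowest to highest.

27.5 MHz, 40 MHz, 50 MHz, 62.5 MHz

Frequencies that alias to 5 MHz are k·fs ± 5 MHz for integer k ≥ 0.
k=0: 5 MHz.
k=1: 17.5 MHz, 27.5 MHz.
k=2: 40 MHz, 50 MHz.
k=3: 62.5 MHz, 72.5 MHz.
k=4: 85 MHz, 95 MHz.
Within [22 MHz, 67.5 MHz]: 27.5 MHz, 40 MHz, 50 MHz, 62.5 MHz.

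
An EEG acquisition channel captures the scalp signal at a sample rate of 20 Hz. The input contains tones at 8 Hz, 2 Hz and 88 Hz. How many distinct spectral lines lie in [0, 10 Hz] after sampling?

2

fs/2 = 10 Hz.
8 Hz ≤ fs/2 = 10 Hz, passes unchanged.
2 Hz ≤ fs/2 = 10 Hz, passes unchanged.
88 Hz mod fs = 8 Hz.
8 Hz ≤ fs/2 = 10 Hz, appears at 8 Hz.
Distinct values: {2 Hz, 8 Hz} → 2.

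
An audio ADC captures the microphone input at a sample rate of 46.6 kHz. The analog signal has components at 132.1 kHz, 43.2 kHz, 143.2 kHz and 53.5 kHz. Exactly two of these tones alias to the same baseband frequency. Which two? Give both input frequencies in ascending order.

fs/2 = 23.3 kHz.
132.1 kHz mod fs = 38.9 kHz.
38.9 kHz > fs/2 = 23.3 kHz, folds to fs − 38.9 kHz = 7.7 kHz.
43.2 kHz > fs/2 = 23.3 kHz, folds to fs − 43.2 kHz = 3.4 kHz.
143.2 kHz mod fs = 3.4 kHz.
3.4 kHz ≤ fs/2 = 23.3 kHz, appears at 3.4 kHz.
53.5 kHz mod fs = 6.9 kHz.
6.9 kHz ≤ fs/2 = 23.3 kHz, appears at 6.9 kHz.
43.2 kHz and 143.2 kHz both map to 3.4 kHz.

43.2 kHz, 143.2 kHz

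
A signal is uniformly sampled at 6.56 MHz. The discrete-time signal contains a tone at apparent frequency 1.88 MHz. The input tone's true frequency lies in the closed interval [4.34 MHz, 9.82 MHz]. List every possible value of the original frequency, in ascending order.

4.68 MHz, 8.44 MHz

Frequencies that alias to 1.88 MHz are k·fs ± 1.88 MHz for integer k ≥ 0.
k=0: 1.88 MHz.
k=1: 4.68 MHz, 8.44 MHz.
k=2: 11.24 MHz, 15 MHz.
Within [4.34 MHz, 9.82 MHz]: 4.68 MHz, 8.44 MHz.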